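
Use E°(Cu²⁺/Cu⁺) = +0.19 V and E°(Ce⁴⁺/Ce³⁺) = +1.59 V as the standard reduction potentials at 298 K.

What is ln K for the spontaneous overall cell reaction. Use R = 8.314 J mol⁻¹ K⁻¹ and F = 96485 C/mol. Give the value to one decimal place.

Cathode: Ce⁴⁺/Ce³⁺; anode: Cu²⁺/Cu⁺. E°cell = (+1.59) − (+0.19) = +1.40 V, with n = 1.
ΔG° = −nFE° = −RT ln K, so ln K = nFE°/(RT) = (1)(96485)(+1.40) / ((8.314)(298)) = 54.521.

54.5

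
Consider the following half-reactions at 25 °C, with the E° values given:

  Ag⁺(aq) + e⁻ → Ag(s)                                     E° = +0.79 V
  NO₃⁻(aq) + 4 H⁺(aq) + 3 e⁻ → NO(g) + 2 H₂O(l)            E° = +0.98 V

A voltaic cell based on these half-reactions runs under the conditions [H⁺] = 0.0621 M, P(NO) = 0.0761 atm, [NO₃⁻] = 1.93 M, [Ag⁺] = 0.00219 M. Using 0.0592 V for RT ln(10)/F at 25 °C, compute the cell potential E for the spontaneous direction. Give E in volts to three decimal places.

+0.280 V

NO₃⁻/NO is the cathode (higher E°), Ag⁺/Ag the anode: E°cell = +0.98 − (+0.79) = +0.19 V, n = 3.
Overall: NO₃⁻(aq) + 4 H⁺(aq) + 3 Ag(s) → NO(g) + 2 H₂O(l) + 3 Ag⁺(aq)
Q = P(NO)·[Ag⁺]^3 / ([NO₃⁻]·[H⁺]^4); log Q = -4.555.
E = E° − (0.0592/n) log Q = +0.19 − (0.0592/3)(-4.555) = +0.280 V.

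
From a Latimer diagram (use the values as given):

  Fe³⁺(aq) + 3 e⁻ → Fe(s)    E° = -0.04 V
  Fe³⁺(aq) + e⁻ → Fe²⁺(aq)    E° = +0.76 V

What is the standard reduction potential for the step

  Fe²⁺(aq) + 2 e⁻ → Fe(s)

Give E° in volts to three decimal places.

Sequential free energies add, so n₃E°₃ = n₁E°₁ + n₂E°₂.
With n₃ = 3, and the known step contributing 1×(+0.76) V, the unknown satisfies 2·E° = 3×(-0.04) − 1×(+0.76) = -0.880.
E° = -0.880 / 2 = -0.440 V.

-0.440 V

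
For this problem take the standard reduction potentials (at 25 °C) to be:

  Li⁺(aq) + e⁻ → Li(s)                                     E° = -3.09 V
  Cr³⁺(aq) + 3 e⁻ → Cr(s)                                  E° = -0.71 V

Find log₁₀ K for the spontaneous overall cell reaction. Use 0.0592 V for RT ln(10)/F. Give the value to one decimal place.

Cathode: Cr³⁺/Cr; anode: Li⁺/Li. E°cell = +2.38 V, n = 3.
log K = nE°cell / 0.0592 = (3)(+2.38) / 0.0592 = 120.6.

120.6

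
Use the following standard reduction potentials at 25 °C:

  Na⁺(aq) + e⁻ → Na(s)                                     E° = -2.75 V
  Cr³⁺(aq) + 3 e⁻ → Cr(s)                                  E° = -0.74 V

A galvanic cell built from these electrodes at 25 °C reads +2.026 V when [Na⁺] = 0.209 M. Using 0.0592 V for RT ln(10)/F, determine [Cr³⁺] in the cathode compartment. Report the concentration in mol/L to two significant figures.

Cr³⁺/Cr is the cathode, Na⁺/Na the anode: E°cell = +2.01 V, n = 3.
Overall reaction: Cr³⁺(aq) + 3 Na(s) → Cr(s) + 3 Na⁺(aq); Q = [Na⁺]^3/[Cr³⁺]^1.
From E = E° − (0.0592/n) log Q: log Q = (E° − E)·n/0.0592 = (+2.01 − (+2.026))·3/0.0592 = -0.8108.
So 1·log[Cr³⁺] = 3·log(0.209) − log Q = -2.0396 − (-0.8108) = -1.2288; [Cr³⁺] = 10^(-1.2288) ≈ 0.059 M.

0.059 M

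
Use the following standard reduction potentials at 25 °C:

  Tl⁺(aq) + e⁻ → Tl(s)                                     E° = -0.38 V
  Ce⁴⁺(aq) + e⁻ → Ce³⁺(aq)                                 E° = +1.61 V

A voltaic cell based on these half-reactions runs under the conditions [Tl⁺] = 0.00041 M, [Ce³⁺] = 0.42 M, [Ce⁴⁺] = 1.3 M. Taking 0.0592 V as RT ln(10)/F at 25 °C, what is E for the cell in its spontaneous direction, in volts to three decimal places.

Ce⁴⁺/Ce³⁺ is the cathode (higher E°), Tl⁺/Tl the anode: E°cell = +1.61 − (-0.38) = +1.99 V, n = 1.
Overall: Ce⁴⁺(aq) + Tl(s) → Ce³⁺(aq) + Tl⁺(aq)
Q = [Ce³⁺]·[Tl⁺] / ([Ce⁴⁺]); log Q = -3.878.
E = E° − (0.0592/n) log Q = +1.99 − (0.0592/1)(-3.878) = +2.220 V.

+2.220 V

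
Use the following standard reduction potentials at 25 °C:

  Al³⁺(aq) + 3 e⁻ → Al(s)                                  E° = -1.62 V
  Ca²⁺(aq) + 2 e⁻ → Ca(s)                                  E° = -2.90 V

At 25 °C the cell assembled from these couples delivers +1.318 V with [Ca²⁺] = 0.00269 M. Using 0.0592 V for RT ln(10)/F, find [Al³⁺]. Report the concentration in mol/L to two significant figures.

0.012 M

Al³⁺/Al is the cathode, Ca²⁺/Ca the anode: E°cell = +1.28 V, n = 6.
Overall reaction: 2 Al³⁺(aq) + 3 Ca(s) → 2 Al(s) + 3 Ca²⁺(aq); Q = [Ca²⁺]^3/[Al³⁺]^2.
From E = E° − (0.0592/n) log Q: log Q = (E° − E)·n/0.0592 = (+1.28 − (+1.318))·6/0.0592 = -3.8514.
So 2·log[Al³⁺] = 3·log(0.00269) − log Q = -7.7107 − (-3.8514) = -3.8593; log[Al³⁺] = -3.8593 / 2 = -1.9297; [Al³⁺] = 10^(-1.9297) ≈ 0.012 M.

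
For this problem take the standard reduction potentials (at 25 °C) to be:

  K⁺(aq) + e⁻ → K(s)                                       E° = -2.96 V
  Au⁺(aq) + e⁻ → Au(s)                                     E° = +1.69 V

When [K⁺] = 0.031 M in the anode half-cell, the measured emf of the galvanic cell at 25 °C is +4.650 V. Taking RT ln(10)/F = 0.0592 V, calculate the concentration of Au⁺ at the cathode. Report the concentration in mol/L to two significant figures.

0.031 M

Au⁺/Au is the cathode, K⁺/K the anode: E°cell = +4.65 V, n = 1.
Overall reaction: Au⁺(aq) + K(s) → Au(s) + K⁺(aq); Q = [K⁺]^1/[Au⁺]^1.
From E = E° − (0.0592/n) log Q: log Q = (E° − E)·n/0.0592 = (+4.65 − (+4.650))·1/0.0592 = 0.0000.
So 1·log[Au⁺] = 1·log(0.031) − log Q = -1.5086 − (0.0000) = -1.5086; [Au⁺] = 10^(-1.5086) ≈ 0.031 M.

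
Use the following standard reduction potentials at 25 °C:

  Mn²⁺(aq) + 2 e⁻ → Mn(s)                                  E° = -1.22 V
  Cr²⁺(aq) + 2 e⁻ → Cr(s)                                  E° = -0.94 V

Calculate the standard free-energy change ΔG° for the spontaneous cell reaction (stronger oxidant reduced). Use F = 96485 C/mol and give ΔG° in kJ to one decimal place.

Cr²⁺/Cr (E° = -0.94 V) is the cathode; Mn²⁺/Mn (E° = -1.22 V) is the anode, so E°cell = +0.28 V.
Balancing electrons gives n = 2 (lcm of 2 and 2).
ΔG° = −nFE° = −(2)(96485)(+0.28) = -54,032 J = -54.0 kJ.

-54.0 kJ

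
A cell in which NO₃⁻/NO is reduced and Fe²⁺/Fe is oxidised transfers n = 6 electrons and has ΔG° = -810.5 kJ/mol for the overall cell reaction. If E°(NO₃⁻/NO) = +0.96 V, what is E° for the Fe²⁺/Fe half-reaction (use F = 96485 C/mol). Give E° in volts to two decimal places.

E°cell = −ΔG°/(nF) = −(-810.5×10³)/((6)(96485)) = +1.400 V.
Since NO₃⁻/NO is the cathode and Fe²⁺/Fe the anode, E°cell = E°(NO₃⁻/NO) − E°(Fe²⁺/Fe).
So E°(Fe²⁺/Fe) = E°(NO₃⁻/NO) − E°cell = (+0.96) − (+1.400) = -0.44 V.

-0.44 V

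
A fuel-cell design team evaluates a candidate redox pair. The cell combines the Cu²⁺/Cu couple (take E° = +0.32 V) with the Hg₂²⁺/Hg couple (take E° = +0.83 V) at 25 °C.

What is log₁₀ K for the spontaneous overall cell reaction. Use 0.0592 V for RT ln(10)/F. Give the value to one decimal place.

Cathode: Hg₂²⁺/Hg; anode: Cu²⁺/Cu. E°cell = +0.51 V, n = 2.
log K = nE°cell / 0.0592 = (2)(+0.51) / 0.0592 = 17.2.

17.2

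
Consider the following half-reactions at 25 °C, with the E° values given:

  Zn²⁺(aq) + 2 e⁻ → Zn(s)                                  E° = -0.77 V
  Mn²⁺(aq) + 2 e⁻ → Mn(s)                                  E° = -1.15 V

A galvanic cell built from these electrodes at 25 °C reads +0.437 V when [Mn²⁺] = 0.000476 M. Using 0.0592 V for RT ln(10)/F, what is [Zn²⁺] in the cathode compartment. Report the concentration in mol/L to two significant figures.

Zn²⁺/Zn is the cathode, Mn²⁺/Mn the anode: E°cell = +0.38 V, n = 2.
Overall reaction: Zn²⁺(aq) + Mn(s) → Zn(s) + Mn²⁺(aq); Q = [Mn²⁺]^1/[Zn²⁺]^1.
From E = E° − (0.0592/n) log Q: log Q = (E° − E)·n/0.0592 = (+0.38 − (+0.437))·2/0.0592 = -1.9257.
So 1·log[Zn²⁺] = 1·log(0.000476) − log Q = -3.3224 − (-1.9257) = -1.3967; [Zn²⁺] = 10^(-1.3967) ≈ 0.040 M.

0.040 M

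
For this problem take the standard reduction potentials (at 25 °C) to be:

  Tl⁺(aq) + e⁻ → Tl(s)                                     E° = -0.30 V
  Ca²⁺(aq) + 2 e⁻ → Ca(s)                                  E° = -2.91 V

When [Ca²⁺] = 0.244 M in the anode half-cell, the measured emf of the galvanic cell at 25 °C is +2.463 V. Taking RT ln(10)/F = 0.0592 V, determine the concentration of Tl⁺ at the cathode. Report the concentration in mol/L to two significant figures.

0.0016 M

Tl⁺/Tl is the cathode, Ca²⁺/Ca the anode: E°cell = +2.61 V, n = 2.
Overall reaction: 2 Tl⁺(aq) + Ca(s) → 2 Tl(s) + Ca²⁺(aq); Q = [Ca²⁺]^1/[Tl⁺]^2.
From E = E° − (0.0592/n) log Q: log Q = (E° − E)·n/0.0592 = (+2.61 − (+2.463))·2/0.0592 = 4.9662.
So 2·log[Tl⁺] = 1·log(0.244) − log Q = -0.6126 − (4.9662) = -5.5788; log[Tl⁺] = -5.5788 / 2 = -2.7894; [Tl⁺] = 10^(-2.7894) ≈ 0.0016 M.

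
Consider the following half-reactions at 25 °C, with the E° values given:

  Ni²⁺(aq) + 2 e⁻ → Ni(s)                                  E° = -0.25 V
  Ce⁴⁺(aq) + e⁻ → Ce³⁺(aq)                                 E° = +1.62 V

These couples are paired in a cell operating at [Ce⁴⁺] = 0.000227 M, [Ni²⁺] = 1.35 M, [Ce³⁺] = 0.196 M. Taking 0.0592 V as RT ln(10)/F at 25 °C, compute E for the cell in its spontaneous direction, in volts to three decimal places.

Ce⁴⁺/Ce³⁺ is the cathode (higher E°), Ni²⁺/Ni the anode: E°cell = +1.62 − (-0.25) = +1.87 V, n = 2.
Overall: 2 Ce⁴⁺(aq) + Ni(s) → 2 Ce³⁺(aq) + Ni²⁺(aq)
Q = [Ce³⁺]^2·[Ni²⁺] / ([Ce⁴⁺]^2); log Q = 6.003.
E = E° − (0.0592/n) log Q = +1.87 − (0.0592/2)(6.003) = +1.692 V.

+1.692 V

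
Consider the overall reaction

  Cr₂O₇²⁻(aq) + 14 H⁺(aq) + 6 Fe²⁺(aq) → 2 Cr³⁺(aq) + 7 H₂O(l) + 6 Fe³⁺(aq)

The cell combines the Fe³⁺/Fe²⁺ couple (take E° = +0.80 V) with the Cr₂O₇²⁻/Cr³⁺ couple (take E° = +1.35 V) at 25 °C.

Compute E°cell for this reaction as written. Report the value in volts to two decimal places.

The Cr₂O₇²⁻/Cr³⁺ couple has the higher reduction potential, so it is the cathode; Fe³⁺/Fe²⁺ is oxidised at the anode.
E°cell = E°(cathode) − E°(anode) = (+1.35) − (+0.80) = +0.55 V.

+0.55 V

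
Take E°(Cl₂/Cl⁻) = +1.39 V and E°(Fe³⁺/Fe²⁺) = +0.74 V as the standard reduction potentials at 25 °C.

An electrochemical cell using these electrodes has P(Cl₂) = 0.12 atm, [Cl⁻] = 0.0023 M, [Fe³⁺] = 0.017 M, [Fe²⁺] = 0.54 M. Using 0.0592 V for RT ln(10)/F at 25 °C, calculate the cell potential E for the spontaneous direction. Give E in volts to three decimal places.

Cl₂/Cl⁻ is the cathode (higher E°), Fe³⁺/Fe²⁺ the anode: E°cell = +1.39 − (+0.74) = +0.65 V, n = 2.
Overall: Cl₂(g) + 2 Fe²⁺(aq) → 2 Cl⁻(aq) + 2 Fe³⁺(aq)
Q = [Cl⁻]^2·[Fe³⁺]^2 / (P(Cl₂)·[Fe²⁺]^2); log Q = -7.360.
E = E° − (0.0592/n) log Q = +0.65 − (0.0592/2)(-7.360) = +0.868 V.

+0.868 V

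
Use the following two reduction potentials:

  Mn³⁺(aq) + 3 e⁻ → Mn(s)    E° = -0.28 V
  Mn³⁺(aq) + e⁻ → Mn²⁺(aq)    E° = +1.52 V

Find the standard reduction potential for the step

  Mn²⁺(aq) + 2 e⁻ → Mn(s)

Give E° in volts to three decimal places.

-1.180 V

Sequential free energies add, so n₃E°₃ = n₁E°₁ + n₂E°₂.
With n₃ = 3, and the known step contributing 1×(+1.52) V, the unknown satisfies 2·E° = 3×(-0.28) − 1×(+1.52) = -2.360.
E° = -2.360 / 2 = -1.180 V.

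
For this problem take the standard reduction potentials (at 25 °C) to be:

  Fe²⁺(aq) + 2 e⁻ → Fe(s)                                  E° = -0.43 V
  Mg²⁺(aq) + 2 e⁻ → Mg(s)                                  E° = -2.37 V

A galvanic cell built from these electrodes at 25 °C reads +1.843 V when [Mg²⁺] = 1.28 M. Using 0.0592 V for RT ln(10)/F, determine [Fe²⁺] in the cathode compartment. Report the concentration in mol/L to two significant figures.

Fe²⁺/Fe is the cathode, Mg²⁺/Mg the anode: E°cell = +1.94 V, n = 2.
Overall reaction: Fe²⁺(aq) + Mg(s) → Fe(s) + Mg²⁺(aq); Q = [Mg²⁺]^1/[Fe²⁺]^1.
From E = E° − (0.0592/n) log Q: log Q = (E° − E)·n/0.0592 = (+1.94 − (+1.843))·2/0.0592 = 3.2770.
So 1·log[Fe²⁺] = 1·log(1.28) − log Q = 0.1072 − (3.2770) = -3.1698; [Fe²⁺] = 10^(-3.1698) ≈ 0.00068 M.

0.00068 M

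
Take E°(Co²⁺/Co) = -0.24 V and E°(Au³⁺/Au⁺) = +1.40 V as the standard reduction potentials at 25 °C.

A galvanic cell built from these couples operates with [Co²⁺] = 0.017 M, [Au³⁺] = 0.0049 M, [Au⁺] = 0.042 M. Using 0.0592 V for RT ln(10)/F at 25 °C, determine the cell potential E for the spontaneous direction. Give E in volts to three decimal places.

+1.665 V

Au³⁺/Au⁺ is the cathode (higher E°), Co²⁺/Co the anode: E°cell = +1.40 − (-0.24) = +1.64 V, n = 2.
Overall: Au³⁺(aq) + Co(s) → Au⁺(aq) + Co²⁺(aq)
Q = [Au⁺]·[Co²⁺] / ([Au³⁺]); log Q = -0.836.
E = E° − (0.0592/n) log Q = +1.64 − (0.0592/2)(-0.836) = +1.665 V.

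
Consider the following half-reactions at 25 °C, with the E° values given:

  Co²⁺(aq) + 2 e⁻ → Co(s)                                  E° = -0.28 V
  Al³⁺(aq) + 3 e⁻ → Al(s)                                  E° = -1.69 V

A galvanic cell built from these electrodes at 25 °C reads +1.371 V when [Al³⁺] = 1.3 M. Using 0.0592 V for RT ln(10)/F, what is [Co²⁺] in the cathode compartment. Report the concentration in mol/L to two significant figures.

0.057 M

Co²⁺/Co is the cathode, Al³⁺/Al the anode: E°cell = +1.41 V, n = 6.
Overall reaction: 3 Co²⁺(aq) + 2 Al(s) → 3 Co(s) + 2 Al³⁺(aq); Q = [Al³⁺]^2/[Co²⁺]^3.
From E = E° − (0.0592/n) log Q: log Q = (E° − E)·n/0.0592 = (+1.41 − (+1.371))·6/0.0592 = 3.9527.
So 3·log[Co²⁺] = 2·log(1.3) − log Q = 0.2279 − (3.9527) = -3.7248; log[Co²⁺] = -3.7248 / 3 = -1.2416; [Co²⁺] = 10^(-1.2416) ≈ 0.057 M.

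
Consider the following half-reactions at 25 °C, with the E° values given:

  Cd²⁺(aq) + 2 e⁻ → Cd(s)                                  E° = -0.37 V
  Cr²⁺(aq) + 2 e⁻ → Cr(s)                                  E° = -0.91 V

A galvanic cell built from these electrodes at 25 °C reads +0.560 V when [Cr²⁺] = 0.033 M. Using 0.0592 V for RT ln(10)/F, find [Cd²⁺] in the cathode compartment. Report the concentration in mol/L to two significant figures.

0.16 M

Cd²⁺/Cd is the cathode, Cr²⁺/Cr the anode: E°cell = +0.54 V, n = 2.
Overall reaction: Cd²⁺(aq) + Cr(s) → Cd(s) + Cr²⁺(aq); Q = [Cr²⁺]^1/[Cd²⁺]^1.
From E = E° − (0.0592/n) log Q: log Q = (E° − E)·n/0.0592 = (+0.54 − (+0.560))·2/0.0592 = -0.6757.
So 1·log[Cd²⁺] = 1·log(0.033) − log Q = -1.4815 − (-0.6757) = -0.8058; [Cd²⁺] = 10^(-0.8058) ≈ 0.16 M.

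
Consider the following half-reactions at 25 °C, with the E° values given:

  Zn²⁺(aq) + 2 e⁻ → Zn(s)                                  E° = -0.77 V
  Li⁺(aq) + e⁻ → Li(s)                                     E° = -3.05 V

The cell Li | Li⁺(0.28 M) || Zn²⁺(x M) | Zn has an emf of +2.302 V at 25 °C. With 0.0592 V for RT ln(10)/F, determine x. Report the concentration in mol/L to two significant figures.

0.43 M

Zn²⁺/Zn is the cathode, Li⁺/Li the anode: E°cell = +2.28 V, n = 2.
Overall reaction: Zn²⁺(aq) + 2 Li(s) → Zn(s) + 2 Li⁺(aq); Q = [Li⁺]^2/[Zn²⁺]^1.
From E = E° − (0.0592/n) log Q: log Q = (E° − E)·n/0.0592 = (+2.28 − (+2.302))·2/0.0592 = -0.7432.
So 1·log[Zn²⁺] = 2·log(0.28) − log Q = -1.1057 − (-0.7432) = -0.3625; [Zn²⁺] = 10^(-0.3625) ≈ 0.43 M.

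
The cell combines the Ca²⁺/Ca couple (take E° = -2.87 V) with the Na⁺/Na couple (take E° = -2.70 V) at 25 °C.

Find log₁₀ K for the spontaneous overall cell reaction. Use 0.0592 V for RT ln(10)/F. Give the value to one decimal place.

5.7

Cathode: Na⁺/Na; anode: Ca²⁺/Ca. E°cell = +0.17 V, n = 2.
log K = nE°cell / 0.0592 = (2)(+0.17) / 0.0592 = 5.7.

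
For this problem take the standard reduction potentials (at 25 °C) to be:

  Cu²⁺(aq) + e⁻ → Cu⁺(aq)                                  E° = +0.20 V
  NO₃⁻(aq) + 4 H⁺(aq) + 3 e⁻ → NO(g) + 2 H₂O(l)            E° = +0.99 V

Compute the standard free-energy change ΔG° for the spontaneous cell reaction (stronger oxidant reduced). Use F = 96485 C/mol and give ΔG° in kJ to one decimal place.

-228.7 kJ

NO₃⁻/NO (E° = +0.99 V) is the cathode; Cu²⁺/Cu⁺ (E° = +0.20 V) is the anode, so E°cell = +0.79 V.
Balancing electrons gives n = 3 (lcm of 3 and 1).
ΔG° = −nFE° = −(3)(96485)(+0.79) = -228,669 J = -228.7 kJ.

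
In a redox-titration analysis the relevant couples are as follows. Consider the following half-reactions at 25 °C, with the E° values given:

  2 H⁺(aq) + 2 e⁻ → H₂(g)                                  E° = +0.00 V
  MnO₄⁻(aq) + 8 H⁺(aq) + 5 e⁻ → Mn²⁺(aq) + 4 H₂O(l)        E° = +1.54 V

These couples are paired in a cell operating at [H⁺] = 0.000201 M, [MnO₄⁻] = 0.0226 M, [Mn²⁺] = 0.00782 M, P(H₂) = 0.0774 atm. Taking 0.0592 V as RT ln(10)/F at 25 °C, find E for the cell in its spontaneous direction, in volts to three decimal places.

MnO₄⁻/Mn²⁺ is the cathode (higher E°), H⁺/H₂ the anode: E°cell = +1.54 − (+0.00) = +1.54 V, n = 10.
Overall: 2 MnO₄⁻(aq) + 6 H⁺(aq) + 5 H₂(g) → 2 Mn²⁺(aq) + 8 H₂O(l)
Q = [Mn²⁺]^2 / ([MnO₄⁻]^2·[H⁺]^6·P(H₂)^5); log Q = 26.815.
E = E° − (0.0592/n) log Q = +1.54 − (0.0592/10)(26.815) = +1.381 V.

+1.381 V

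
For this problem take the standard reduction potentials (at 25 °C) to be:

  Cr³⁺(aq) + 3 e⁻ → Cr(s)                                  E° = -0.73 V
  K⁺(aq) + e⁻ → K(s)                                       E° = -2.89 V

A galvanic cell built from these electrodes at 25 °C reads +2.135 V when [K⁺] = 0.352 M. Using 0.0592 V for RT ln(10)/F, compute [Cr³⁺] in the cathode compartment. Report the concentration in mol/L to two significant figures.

0.0024 M

Cr³⁺/Cr is the cathode, K⁺/K the anode: E°cell = +2.16 V, n = 3.
Overall reaction: Cr³⁺(aq) + 3 K(s) → Cr(s) + 3 K⁺(aq); Q = [K⁺]^3/[Cr³⁺]^1.
From E = E° − (0.0592/n) log Q: log Q = (E° − E)·n/0.0592 = (+2.16 − (+2.135))·3/0.0592 = 1.2669.
So 1·log[Cr³⁺] = 3·log(0.352) − log Q = -1.3604 − (1.2669) = -2.6273; [Cr³⁺] = 10^(-2.6273) ≈ 0.0024 M.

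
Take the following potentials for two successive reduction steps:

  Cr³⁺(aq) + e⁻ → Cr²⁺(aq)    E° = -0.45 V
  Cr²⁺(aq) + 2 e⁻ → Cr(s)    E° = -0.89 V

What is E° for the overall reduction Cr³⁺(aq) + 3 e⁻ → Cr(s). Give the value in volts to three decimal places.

Since ΔG° = −nFE° is additive over sequential reductions, n₃E°₃ = n₁E°₁ + n₂E°₂.
E°₃ = (1×-0.45 + 2×-0.89) / 3 = (-2.230) / 3 = -0.743 V.

-0.743 V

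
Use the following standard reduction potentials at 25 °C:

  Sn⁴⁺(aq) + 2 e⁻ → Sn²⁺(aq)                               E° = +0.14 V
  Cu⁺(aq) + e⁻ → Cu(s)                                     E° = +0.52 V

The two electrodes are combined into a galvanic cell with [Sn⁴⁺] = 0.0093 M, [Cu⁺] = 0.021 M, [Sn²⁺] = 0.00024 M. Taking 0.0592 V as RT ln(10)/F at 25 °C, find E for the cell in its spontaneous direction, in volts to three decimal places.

Cu⁺/Cu is the cathode (higher E°), Sn⁴⁺/Sn²⁺ the anode: E°cell = +0.52 − (+0.14) = +0.38 V, n = 2.
Overall: 2 Cu⁺(aq) + Sn²⁺(aq) → 2 Cu(s) + Sn⁴⁺(aq)
Q = [Sn⁴⁺] / ([Cu⁺]^2·[Sn²⁺]); log Q = 4.944.
E = E° − (0.0592/n) log Q = +0.38 − (0.0592/2)(4.944) = +0.234 V.

+0.234 V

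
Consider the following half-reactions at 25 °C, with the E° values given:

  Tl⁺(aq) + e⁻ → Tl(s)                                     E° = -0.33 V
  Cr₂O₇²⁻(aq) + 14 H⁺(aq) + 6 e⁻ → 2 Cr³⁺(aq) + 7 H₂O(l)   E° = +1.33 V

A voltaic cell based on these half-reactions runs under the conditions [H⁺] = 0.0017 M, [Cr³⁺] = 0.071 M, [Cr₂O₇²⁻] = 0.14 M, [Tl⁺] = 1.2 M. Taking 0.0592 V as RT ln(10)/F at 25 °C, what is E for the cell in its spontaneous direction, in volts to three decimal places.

+1.287 V

Cr₂O₇²⁻/Cr³⁺ is the cathode (higher E°), Tl⁺/Tl the anode: E°cell = +1.33 − (-0.33) = +1.66 V, n = 6.
Overall: Cr₂O₇²⁻(aq) + 14 H⁺(aq) + 6 Tl(s) → 2 Cr³⁺(aq) + 7 H₂O(l) + 6 Tl⁺(aq)
Q = [Cr³⁺]^2·[Tl⁺]^6 / ([Cr₂O₇²⁻]·[H⁺]^14); log Q = 37.805.
E = E° − (0.0592/n) log Q = +1.66 − (0.0592/6)(37.805) = +1.287 V.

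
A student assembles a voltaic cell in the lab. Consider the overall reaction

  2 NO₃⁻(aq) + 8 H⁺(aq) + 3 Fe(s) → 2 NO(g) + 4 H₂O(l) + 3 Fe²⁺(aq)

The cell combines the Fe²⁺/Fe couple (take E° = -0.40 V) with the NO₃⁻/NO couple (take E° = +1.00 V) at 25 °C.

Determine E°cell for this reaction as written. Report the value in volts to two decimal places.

The NO₃⁻/NO couple has the higher reduction potential, so it is the cathode; Fe²⁺/Fe is oxidised at the anode.
E°cell = E°(cathode) − E°(anode) = (+1.00) − (-0.40) = +1.40 V.

+1.40 V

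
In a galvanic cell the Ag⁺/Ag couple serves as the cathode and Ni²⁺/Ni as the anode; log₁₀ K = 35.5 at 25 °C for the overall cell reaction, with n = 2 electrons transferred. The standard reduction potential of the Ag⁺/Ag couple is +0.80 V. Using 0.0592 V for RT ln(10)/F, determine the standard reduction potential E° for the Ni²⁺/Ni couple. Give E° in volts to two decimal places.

-0.25 V

E°cell = (0.0592/n)·log K = (0.0592/2)(35.5) = +1.051 V.
Since Ag⁺/Ag is the cathode and Ni²⁺/Ni the anode, E°cell = E°(Ag⁺/Ag) − E°(Ni²⁺/Ni).
So E°(Ni²⁺/Ni) = E°(Ag⁺/Ag) − E°cell = (+0.80) − (+1.051) = -0.25 V.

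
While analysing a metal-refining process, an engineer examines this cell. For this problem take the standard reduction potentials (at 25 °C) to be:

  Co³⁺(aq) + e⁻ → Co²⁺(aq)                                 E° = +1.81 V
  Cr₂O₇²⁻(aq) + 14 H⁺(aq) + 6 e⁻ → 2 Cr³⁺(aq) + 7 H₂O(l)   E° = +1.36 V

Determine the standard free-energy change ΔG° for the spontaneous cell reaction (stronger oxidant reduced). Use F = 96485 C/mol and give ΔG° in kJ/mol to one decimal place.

Co³⁺/Co²⁺ (E° = +1.81 V) is the cathode; Cr₂O₇²⁻/Cr³⁺ (E° = +1.36 V) is the anode, so E°cell = +0.45 V.
Balancing electrons gives n = 6 (lcm of 1 and 6).
ΔG° = −nFE° = −(6)(96485)(+0.45) = -260,510 J = -260.5 kJ/mol.

-260.5 kJ/mol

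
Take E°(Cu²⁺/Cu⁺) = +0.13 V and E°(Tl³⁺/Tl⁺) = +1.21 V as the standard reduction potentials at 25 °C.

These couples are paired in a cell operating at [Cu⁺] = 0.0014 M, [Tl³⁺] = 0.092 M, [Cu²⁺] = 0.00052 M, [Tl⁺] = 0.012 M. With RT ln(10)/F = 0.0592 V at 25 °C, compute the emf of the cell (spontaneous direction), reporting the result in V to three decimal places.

+1.132 V

Tl³⁺/Tl⁺ is the cathode (higher E°), Cu²⁺/Cu⁺ the anode: E°cell = +1.21 − (+0.13) = +1.08 V, n = 2.
Overall: Tl³⁺(aq) + 2 Cu⁺(aq) → Tl⁺(aq) + 2 Cu²⁺(aq)
Q = [Tl⁺]·[Cu²⁺]^2 / ([Tl³⁺]·[Cu⁺]^2); log Q = -1.745.
E = E° − (0.0592/n) log Q = +1.08 − (0.0592/2)(-1.745) = +1.132 V.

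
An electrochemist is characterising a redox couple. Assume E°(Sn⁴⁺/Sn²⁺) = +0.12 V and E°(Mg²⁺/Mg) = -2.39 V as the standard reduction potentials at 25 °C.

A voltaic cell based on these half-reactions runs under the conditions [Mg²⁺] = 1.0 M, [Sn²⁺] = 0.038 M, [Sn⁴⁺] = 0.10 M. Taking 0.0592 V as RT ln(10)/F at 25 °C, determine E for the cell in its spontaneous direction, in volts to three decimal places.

Sn⁴⁺/Sn²⁺ is the cathode (higher E°), Mg²⁺/Mg the anode: E°cell = +0.12 − (-2.39) = +2.51 V, n = 2.
Overall: Sn⁴⁺(aq) + Mg(s) → Sn²⁺(aq) + Mg²⁺(aq)
Q = [Sn²⁺]·[Mg²⁺] / ([Sn⁴⁺]); log Q = -0.420.
E = E° − (0.0592/n) log Q = +2.51 − (0.0592/2)(-0.420) = +2.522 V.

+2.522 V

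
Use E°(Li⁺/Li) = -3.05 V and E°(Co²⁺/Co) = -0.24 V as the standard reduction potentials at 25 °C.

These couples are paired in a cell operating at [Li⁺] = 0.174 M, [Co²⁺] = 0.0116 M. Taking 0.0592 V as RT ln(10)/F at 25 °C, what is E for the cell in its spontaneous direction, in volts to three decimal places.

+2.798 V

Co²⁺/Co is the cathode (higher E°), Li⁺/Li the anode: E°cell = -0.24 − (-3.05) = +2.81 V, n = 2.
Overall: Co²⁺(aq) + 2 Li(s) → Co(s) + 2 Li⁺(aq)
Q = [Li⁺]^2 / ([Co²⁺]); log Q = 0.417.
E = E° − (0.0592/n) log Q = +2.81 − (0.0592/2)(0.417) = +2.798 V.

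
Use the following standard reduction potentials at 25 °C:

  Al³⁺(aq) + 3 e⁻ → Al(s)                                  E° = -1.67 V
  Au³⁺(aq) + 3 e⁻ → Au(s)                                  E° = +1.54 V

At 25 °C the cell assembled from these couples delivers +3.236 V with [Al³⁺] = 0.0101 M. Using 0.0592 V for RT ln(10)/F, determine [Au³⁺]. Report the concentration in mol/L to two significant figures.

0.21 M

Au³⁺/Au is the cathode, Al³⁺/Al the anode: E°cell = +3.21 V, n = 3.
Overall reaction: Au³⁺(aq) + Al(s) → Au(s) + Al³⁺(aq); Q = [Al³⁺]^1/[Au³⁺]^1.
From E = E° − (0.0592/n) log Q: log Q = (E° − E)·n/0.0592 = (+3.21 − (+3.236))·3/0.0592 = -1.3176.
So 1·log[Au³⁺] = 1·log(0.0101) − log Q = -1.9957 − (-1.3176) = -0.6781; [Au³⁺] = 10^(-0.6781) ≈ 0.21 M.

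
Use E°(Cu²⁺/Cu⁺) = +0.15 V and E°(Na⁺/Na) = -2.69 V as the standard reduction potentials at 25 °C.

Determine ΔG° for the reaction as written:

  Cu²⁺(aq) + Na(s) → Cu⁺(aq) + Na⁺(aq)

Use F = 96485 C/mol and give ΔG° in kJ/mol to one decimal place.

-274.0 kJ/mol

As written, Cu²⁺/Cu⁺ is reduced (cathode) and Na⁺/Na is oxidised (anode), so E°cell = (+0.15) − (-2.69) = +2.84 V.
Balancing electrons gives n = 1.
ΔG° = −nFE° = −(1)(96485)(+2.84) = -274,017 J = -274.0 kJ/mol.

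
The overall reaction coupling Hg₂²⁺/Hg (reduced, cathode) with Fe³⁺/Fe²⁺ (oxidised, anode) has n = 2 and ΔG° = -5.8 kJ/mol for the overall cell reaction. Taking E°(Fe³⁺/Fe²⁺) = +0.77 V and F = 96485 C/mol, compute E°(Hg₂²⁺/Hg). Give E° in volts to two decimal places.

+0.80 V

E°cell = −ΔG°/(nF) = −(-5.8×10³)/((2)(96485)) = +0.030 V.
Since Hg₂²⁺/Hg is the cathode and Fe³⁺/Fe²⁺ the anode, E°cell = E°(Hg₂²⁺/Hg) − E°(Fe³⁺/Fe²⁺).
So E°(Hg₂²⁺/Hg) = E°cell + E°(Fe³⁺/Fe²⁺) = +0.030 + (+0.77) = +0.80 V.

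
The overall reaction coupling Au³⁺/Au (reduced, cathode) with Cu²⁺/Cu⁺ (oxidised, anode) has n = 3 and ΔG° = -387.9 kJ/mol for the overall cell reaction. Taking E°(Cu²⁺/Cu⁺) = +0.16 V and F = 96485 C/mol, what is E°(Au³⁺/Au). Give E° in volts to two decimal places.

+1.50 V

E°cell = −ΔG°/(nF) = −(-387.9×10³)/((3)(96485)) = +1.340 V.
Since Au³⁺/Au is the cathode and Cu²⁺/Cu⁺ the anode, E°cell = E°(Au³⁺/Au) − E°(Cu²⁺/Cu⁺).
So E°(Au³⁺/Au) = E°cell + E°(Cu²⁺/Cu⁺) = +1.340 + (+0.16) = +1.50 V.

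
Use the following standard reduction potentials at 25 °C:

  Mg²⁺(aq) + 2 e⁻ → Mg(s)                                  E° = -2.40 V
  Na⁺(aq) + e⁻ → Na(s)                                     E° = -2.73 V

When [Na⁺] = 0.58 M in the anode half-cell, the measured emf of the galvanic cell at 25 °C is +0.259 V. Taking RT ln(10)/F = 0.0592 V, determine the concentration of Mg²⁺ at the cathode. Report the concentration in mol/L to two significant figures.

0.0013 M

Mg²⁺/Mg is the cathode, Na⁺/Na the anode: E°cell = +0.33 V, n = 2.
Overall reaction: Mg²⁺(aq) + 2 Na(s) → Mg(s) + 2 Na⁺(aq); Q = [Na⁺]^2/[Mg²⁺]^1.
From E = E° − (0.0592/n) log Q: log Q = (E° − E)·n/0.0592 = (+0.33 − (+0.259))·2/0.0592 = 2.3986.
So 1·log[Mg²⁺] = 2·log(0.58) − log Q = -0.4731 − (2.3986) = -2.8717; [Mg²⁺] = 10^(-2.8717) ≈ 0.0013 M.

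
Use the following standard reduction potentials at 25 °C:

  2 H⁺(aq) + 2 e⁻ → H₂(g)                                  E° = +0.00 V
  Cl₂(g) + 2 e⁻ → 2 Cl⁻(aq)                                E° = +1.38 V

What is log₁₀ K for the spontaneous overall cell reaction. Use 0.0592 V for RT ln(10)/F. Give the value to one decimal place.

Cathode: Cl₂/Cl⁻; anode: H⁺/H₂. E°cell = +1.38 V, n = 2.
log K = nE°cell / 0.0592 = (2)(+1.38) / 0.0592 = 46.6.

46.6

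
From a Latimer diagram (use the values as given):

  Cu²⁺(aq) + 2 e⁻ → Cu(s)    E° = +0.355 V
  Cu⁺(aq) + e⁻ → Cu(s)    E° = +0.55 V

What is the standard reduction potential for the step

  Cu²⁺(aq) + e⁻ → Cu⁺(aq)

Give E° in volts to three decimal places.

Sequential free energies add, so n₃E°₃ = n₁E°₁ + n₂E°₂.
With n₃ = 2, and the known step contributing 1×(+0.55) V, the unknown satisfies 1·E° = 2×(+0.355) − 1×(+0.55) = +0.160.
E° = +0.160 / 1 = +0.160 V.

+0.160 V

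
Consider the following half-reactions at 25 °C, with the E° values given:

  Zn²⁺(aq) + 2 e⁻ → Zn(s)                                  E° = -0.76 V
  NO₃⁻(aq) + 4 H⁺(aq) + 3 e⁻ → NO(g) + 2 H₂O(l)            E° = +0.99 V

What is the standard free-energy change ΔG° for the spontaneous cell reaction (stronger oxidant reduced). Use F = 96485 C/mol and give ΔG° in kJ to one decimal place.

NO₃⁻/NO (E° = +0.99 V) is the cathode; Zn²⁺/Zn (E° = -0.76 V) is the anode, so E°cell = +1.75 V.
Balancing electrons gives n = 6 (lcm of 3 and 2).
ΔG° = −nFE° = −(6)(96485)(+1.75) = -1,013,092 J = -1013.1 kJ.

-1013.1 kJ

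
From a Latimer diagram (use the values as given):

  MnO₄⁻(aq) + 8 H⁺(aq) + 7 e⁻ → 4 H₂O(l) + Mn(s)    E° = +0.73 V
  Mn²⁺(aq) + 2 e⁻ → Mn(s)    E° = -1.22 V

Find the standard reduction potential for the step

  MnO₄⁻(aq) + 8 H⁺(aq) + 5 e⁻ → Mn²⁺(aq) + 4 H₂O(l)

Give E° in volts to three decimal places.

+1.510 V

Sequential free energies add, so n₃E°₃ = n₁E°₁ + n₂E°₂.
With n₃ = 7, and the known step contributing 2×(-1.22) V, the unknown satisfies 5·E° = 7×(+0.73) − 2×(-1.22) = +7.550.
E° = +7.550 / 5 = +1.510 V.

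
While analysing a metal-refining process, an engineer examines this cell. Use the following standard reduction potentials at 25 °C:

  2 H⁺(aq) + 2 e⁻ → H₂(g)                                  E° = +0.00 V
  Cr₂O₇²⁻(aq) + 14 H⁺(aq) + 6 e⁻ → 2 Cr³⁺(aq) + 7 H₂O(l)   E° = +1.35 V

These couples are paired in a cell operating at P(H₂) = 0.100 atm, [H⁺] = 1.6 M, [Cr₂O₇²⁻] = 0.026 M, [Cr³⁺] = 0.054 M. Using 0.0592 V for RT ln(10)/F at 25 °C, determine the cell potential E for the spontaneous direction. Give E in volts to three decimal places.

Cr₂O₇²⁻/Cr³⁺ is the cathode (higher E°), H⁺/H₂ the anode: E°cell = +1.35 − (+0.00) = +1.35 V, n = 6.
Overall: Cr₂O₇²⁻(aq) + 8 H⁺(aq) + 3 H₂(g) → 2 Cr³⁺(aq) + 7 H₂O(l)
Q = [Cr³⁺]^2 / ([Cr₂O₇²⁻]·[H⁺]^8·P(H₂)^3); log Q = 0.417.
E = E° − (0.0592/n) log Q = +1.35 − (0.0592/6)(0.417) = +1.346 V.

+1.346 V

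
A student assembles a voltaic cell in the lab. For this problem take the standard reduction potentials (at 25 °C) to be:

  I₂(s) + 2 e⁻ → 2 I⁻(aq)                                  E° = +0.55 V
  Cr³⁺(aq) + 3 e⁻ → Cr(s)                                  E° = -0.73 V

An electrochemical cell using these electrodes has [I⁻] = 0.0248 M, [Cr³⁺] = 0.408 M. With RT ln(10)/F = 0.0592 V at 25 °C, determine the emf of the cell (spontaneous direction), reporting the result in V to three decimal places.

I₂/I⁻ is the cathode (higher E°), Cr³⁺/Cr the anode: E°cell = +0.55 − (-0.73) = +1.28 V, n = 6.
Overall: 3 I₂(s) + 2 Cr(s) → 6 I⁻(aq) + 2 Cr³⁺(aq)
Q = [I⁻]^6·[Cr³⁺]^2; log Q = -10.412.
E = E° − (0.0592/n) log Q = +1.28 − (0.0592/6)(-10.412) = +1.383 V.

+1.383 V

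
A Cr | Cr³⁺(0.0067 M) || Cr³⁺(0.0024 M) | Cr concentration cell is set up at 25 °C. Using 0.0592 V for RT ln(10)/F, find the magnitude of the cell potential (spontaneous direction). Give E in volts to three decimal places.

For a concentration cell E°cell = 0. The 0.0067 M side is the cathode (reduction is favoured where [Cr³⁺] is higher).
With n = 3, E = −(0.0592/3) log([Cr³⁺]ₐₙ/[Cr³⁺]꜀ₐₜ) = −(0.0592/3) log(0.0024/0.0067) = −(0.0592/3)(-0.446) = +0.009 V.

+0.009 V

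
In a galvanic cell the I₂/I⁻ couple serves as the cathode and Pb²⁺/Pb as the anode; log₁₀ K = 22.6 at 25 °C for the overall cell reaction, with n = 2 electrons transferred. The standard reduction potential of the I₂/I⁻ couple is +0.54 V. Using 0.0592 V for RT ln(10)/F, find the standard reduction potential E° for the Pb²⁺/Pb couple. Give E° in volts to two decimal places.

-0.13 V

E°cell = (0.0592/n)·log K = (0.0592/2)(22.6) = +0.669 V.
Since I₂/I⁻ is the cathode and Pb²⁺/Pb the anode, E°cell = E°(I₂/I⁻) − E°(Pb²⁺/Pb).
So E°(Pb²⁺/Pb) = E°(I₂/I⁻) − E°cell = (+0.54) − (+0.669) = -0.13 V.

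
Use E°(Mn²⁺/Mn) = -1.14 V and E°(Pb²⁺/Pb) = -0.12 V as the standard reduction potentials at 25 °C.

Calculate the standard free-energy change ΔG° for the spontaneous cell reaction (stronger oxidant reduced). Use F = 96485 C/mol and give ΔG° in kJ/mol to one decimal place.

Pb²⁺/Pb (E° = -0.12 V) is the cathode; Mn²⁺/Mn (E° = -1.14 V) is the anode, so E°cell = +1.02 V.
Balancing electrons gives n = 2 (lcm of 2 and 2).
ΔG° = −nFE° = −(2)(96485)(+1.02) = -196,829 J = -196.8 kJ/mol.

-196.8 kJ/mol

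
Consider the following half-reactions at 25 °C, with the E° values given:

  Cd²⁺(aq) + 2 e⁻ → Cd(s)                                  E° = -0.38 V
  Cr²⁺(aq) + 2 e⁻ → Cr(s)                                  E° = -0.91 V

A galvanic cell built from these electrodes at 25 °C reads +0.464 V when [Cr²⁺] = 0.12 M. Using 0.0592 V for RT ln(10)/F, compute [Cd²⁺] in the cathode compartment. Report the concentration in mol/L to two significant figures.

Cd²⁺/Cd is the cathode, Cr²⁺/Cr the anode: E°cell = +0.53 V, n = 2.
Overall reaction: Cd²⁺(aq) + Cr(s) → Cd(s) + Cr²⁺(aq); Q = [Cr²⁺]^1/[Cd²⁺]^1.
From E = E° − (0.0592/n) log Q: log Q = (E° − E)·n/0.0592 = (+0.53 − (+0.464))·2/0.0592 = 2.2297.
So 1·log[Cd²⁺] = 1·log(0.12) − log Q = -0.9208 − (2.2297) = -3.1505; [Cd²⁺] = 10^(-3.1505) ≈ 0.00071 M.

0.00071 M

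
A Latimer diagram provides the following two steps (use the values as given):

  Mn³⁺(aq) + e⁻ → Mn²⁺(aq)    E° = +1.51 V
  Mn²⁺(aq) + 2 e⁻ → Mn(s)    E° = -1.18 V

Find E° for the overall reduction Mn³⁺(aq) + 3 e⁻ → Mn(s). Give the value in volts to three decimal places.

-0.283 V

Standard free energies of sequential steps add: ΔG°₃ = ΔG°₁ + ΔG°₂, so n₃E°₃ = n₁E°₁ + n₂E°₂.
E°₃ = (1×+1.51 + 2×-1.18) / 3 = (-0.850) / 3 = -0.283 V.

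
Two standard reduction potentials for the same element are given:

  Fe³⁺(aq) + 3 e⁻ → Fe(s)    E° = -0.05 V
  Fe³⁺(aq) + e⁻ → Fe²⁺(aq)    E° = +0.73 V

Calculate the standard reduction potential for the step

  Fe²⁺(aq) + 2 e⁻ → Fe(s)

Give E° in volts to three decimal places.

Sequential free energies add, so n₃E°₃ = n₁E°₁ + n₂E°₂.
With n₃ = 3, and the known step contributing 1×(+0.73) V, the unknown satisfies 2·E° = 3×(-0.05) − 1×(+0.73) = -0.880.
E° = -0.880 / 2 = -0.440 V.

-0.440 V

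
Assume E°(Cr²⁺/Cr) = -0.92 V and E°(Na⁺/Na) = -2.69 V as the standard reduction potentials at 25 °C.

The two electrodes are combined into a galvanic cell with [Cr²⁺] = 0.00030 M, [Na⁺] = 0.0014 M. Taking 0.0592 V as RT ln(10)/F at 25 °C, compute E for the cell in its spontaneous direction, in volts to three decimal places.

Cr²⁺/Cr is the cathode (higher E°), Na⁺/Na the anode: E°cell = -0.92 − (-2.69) = +1.77 V, n = 2.
Overall: Cr²⁺(aq) + 2 Na(s) → Cr(s) + 2 Na⁺(aq)
Q = [Na⁺]^2 / ([Cr²⁺]); log Q = -2.185.
E = E° − (0.0592/n) log Q = +1.77 − (0.0592/2)(-2.185) = +1.835 V.

+1.835 V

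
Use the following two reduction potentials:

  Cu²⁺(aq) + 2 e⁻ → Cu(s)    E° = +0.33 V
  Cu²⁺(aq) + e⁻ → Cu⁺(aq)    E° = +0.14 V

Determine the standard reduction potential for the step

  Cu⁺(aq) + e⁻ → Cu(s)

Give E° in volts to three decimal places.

Sequential free energies add, so n₃E°₃ = n₁E°₁ + n₂E°₂.
With n₃ = 2, and the known step contributing 1×(+0.14) V, the unknown satisfies 1·E° = 2×(+0.33) − 1×(+0.14) = +0.520.
E° = +0.520 / 1 = +0.520 V.

+0.520 V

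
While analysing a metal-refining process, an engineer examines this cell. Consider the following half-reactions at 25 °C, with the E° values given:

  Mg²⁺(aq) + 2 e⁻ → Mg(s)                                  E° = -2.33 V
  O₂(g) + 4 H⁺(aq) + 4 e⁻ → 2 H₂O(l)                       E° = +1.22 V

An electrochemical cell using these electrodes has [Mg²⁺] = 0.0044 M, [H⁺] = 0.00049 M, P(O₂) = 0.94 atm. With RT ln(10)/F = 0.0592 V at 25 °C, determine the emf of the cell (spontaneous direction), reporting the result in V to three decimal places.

+3.423 V

O₂/H₂O is the cathode (higher E°), Mg²⁺/Mg the anode: E°cell = +1.22 − (-2.33) = +3.55 V, n = 4.
Overall: O₂(g) + 4 H⁺(aq) + 2 Mg(s) → 2 H₂O(l) + 2 Mg²⁺(aq)
Q = [Mg²⁺]^2 / (P(O₂)·[H⁺]^4); log Q = 8.553.
E = E° − (0.0592/n) log Q = +3.55 − (0.0592/4)(8.553) = +3.423 V.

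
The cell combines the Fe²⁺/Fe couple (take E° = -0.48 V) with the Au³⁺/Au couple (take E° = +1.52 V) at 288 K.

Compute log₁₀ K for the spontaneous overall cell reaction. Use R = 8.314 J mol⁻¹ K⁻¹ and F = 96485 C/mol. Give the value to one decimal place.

210.0

Cathode: Au³⁺/Au; anode: Fe²⁺/Fe. E°cell = (+1.52) − (-0.48) = +2.00 V, with n = 6.
ΔG° = −nFE° = −RT ln K, so ln K = nFE°/(RT) = (6)(96485)(+2.00) / ((8.314)(288)) = 483.547.
log₁₀ K = 483.547 / ln 10 = 210.0.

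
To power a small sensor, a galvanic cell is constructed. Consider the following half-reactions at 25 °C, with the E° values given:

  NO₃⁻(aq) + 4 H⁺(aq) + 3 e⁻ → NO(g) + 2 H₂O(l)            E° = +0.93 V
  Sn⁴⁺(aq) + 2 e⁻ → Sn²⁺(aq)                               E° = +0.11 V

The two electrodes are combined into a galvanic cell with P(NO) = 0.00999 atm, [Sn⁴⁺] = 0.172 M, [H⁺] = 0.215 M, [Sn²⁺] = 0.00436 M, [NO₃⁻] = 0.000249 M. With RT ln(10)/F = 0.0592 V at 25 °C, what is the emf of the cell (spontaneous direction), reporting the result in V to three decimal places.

+0.688 V

NO₃⁻/NO is the cathode (higher E°), Sn⁴⁺/Sn²⁺ the anode: E°cell = +0.93 − (+0.11) = +0.82 V, n = 6.
Overall: 2 NO₃⁻(aq) + 8 H⁺(aq) + 3 Sn²⁺(aq) → 2 NO(g) + 4 H₂O(l) + 3 Sn⁴⁺(aq)
Q = P(NO)^2·[Sn⁴⁺]^3 / ([NO₃⁻]^2·[H⁺]^8·[Sn²⁺]^3); log Q = 13.335.
E = E° − (0.0592/n) log Q = +0.82 − (0.0592/6)(13.335) = +0.688 V.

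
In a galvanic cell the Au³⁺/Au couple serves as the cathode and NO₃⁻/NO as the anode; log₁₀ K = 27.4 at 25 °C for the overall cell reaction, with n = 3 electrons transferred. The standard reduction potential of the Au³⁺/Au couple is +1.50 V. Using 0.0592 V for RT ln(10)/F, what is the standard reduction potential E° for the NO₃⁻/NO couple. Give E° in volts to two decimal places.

E°cell = (0.0592/n)·log K = (0.0592/3)(27.4) = +0.541 V.
Since Au³⁺/Au is the cathode and NO₃⁻/NO the anode, E°cell = E°(Au³⁺/Au) − E°(NO₃⁻/NO).
So E°(NO₃⁻/NO) = E°(Au³⁺/Au) − E°cell = (+1.50) − (+0.541) = +0.96 V.

+0.96 V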